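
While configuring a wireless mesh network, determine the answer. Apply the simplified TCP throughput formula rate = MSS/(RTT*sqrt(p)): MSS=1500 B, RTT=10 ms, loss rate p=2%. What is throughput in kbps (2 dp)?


Given: MSS = 1500 bytes, RTT = 10 ms, loss = 2%
RTT in seconds = 10 / 1000 = 0.01
Loss rate = 2% = 0.02
sqrt(loss) = sqrt(0.02) = 0.141421356237
Throughput (bytes/s) = 1500 / (0.01 * 0.141421356237) = 1060660.1718
Throughput (kbps) = 1060660.1718 * 8 / 1000 = 8485.281374 -> 8485.28 kbps (2 dp)

8485.28


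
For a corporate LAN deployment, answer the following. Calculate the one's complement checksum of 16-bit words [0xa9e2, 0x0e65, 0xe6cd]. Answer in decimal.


Given words: [0xa9e2, 0x0e65, 0xe6cd]
Step 1: Sum all words
Raw sum = 43490 + 3685 + 59085 = 106260
Step 2: Fold carry: (40724 + 1) = 40725
One's complement = ~40725 & 0xFFFF = 24810

24810


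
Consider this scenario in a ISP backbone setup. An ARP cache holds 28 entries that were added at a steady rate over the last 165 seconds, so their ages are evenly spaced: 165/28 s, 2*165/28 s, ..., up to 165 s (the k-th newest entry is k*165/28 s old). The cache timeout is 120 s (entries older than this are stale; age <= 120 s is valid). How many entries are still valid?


Ages are k * 165/28 s for k = 1..28 (spacing = 5.8929 s).
Entry k is valid iff k * 165/28 <= 120 iff k <= 28 * 120 / 165 = 20.3636
n_valid = floor(20.3636) = 20
(n_stale = 28 - 20 = 8)

20


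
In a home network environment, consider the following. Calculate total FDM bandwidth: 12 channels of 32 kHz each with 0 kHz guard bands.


Given: 12 channels, 32 kHz each, guard = 0 kHz
Channel bandwidth = 12 * 32 = 384 kHz
Guard bands = 11 gaps * 0 kHz = 0 kHz
Total = 384 + 0 = 384 kHz

384


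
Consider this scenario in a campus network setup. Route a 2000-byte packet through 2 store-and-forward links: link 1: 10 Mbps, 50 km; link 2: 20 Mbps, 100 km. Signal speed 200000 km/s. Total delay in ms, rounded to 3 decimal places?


Packet = 2000 bytes = 16000 bits. Store-and-forward: sum (t_trans + t_prop) per link.
Link 1: t_trans = 16000/(10*10^6) s = 1.6000 ms; t_prop = 50/200000 s = 0.2500 ms; subtotal = 1.8500 ms
Link 2: t_trans = 16000/(20*10^6) s = 0.8000 ms; t_prop = 100/200000 s = 0.5000 ms; subtotal = 1.3000 ms
End-to-end = 1.8500 + 1.3000 = 3.1500 ms -> 3.150 ms (3 dp)

3.150


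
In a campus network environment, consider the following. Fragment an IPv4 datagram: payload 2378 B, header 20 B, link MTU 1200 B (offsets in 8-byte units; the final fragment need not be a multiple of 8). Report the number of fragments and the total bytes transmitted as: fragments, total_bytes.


Max data per non-final fragment = floor((MTU - header)/8)*8 = floor((1200 - 20)/8)*8 = floor(1180/8)*8 = 1176 B
Final fragment needs no 8-byte alignment: it can carry up to MTU - header = 1180 B
Non-final fragments needed = ceil((payload - 1180) / 1176) = ceil(1198/1176) = ceil(1.0187) = 2
Number of fragments = 2 + 1 = 3
Fragment sizes (data): 2 * 1176 B + 26 B (last, 26 <= 1180 OK)
Total bytes sent = payload + n_frags * header = 2378 + 3*20 = 2378 + 60 = 2438 B

3, 2438


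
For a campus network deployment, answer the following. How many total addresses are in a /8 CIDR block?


Given: CIDR prefix /8
Host bits = 32 - 8 = 24
Total addresses = 2^24 = 16777216

16777216


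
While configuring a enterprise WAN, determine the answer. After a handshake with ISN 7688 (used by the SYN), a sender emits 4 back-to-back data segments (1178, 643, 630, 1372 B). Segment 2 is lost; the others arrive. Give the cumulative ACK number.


SYN uses sequence number 7688; first data byte = ISN + 1 = 7689.
Segment 1: SEQ = 7689, len = 1178 B, covers [7689, 8866]
Segment 2: SEQ = 8867, len = 643 B, covers [8867, 9509] [LOST]
Segment 3: SEQ = 9510, len = 630 B, covers [9510, 10139]
Segment 4: SEQ = 10140, len = 1372 B, covers [10140, 11511]
In-order data received: bytes [7689, 8866] (segments 1..1).
Segment 2 missing -> gap begins at byte 8867; later segments buffered out of order.
Cumulative ACK = next expected in-order byte = 7689 + 1178 = 8867

8867


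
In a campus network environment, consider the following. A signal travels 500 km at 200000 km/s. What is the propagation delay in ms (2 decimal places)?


Given: distance = 500 km, speed = 200000 km/s
Delay = distance / speed = 500 / 200000 seconds
Delay in ms = 500 * 1000 / 200000
Delay = 2.5000 ms
Rounded to 2 dp = 2.50 ms

2.50


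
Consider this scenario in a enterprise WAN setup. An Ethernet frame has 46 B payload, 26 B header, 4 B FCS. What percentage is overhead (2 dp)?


Given: payload = 46 B, header = 26 B, trailer = 4 B
Overhead bytes = header + trailer = 26 + 4 = 30
Total frame = payload + overhead = 46 + 30 = 76
Overhead % = 30 / 76 * 100 = 39.4737% -> 39.47% (2 dp)

39.47


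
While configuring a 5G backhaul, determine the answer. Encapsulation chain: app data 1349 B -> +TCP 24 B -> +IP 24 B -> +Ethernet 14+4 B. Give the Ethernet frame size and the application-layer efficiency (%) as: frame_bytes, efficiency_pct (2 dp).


TCP segment = 1349 + 24 = 1373 B
IP packet = 1373 + 24 = 1397 B
Ethernet frame = 1397 + 14 + 4 = 1415 B
Efficiency = app / frame = 1349 / 1415 = 0.953357 = 95.3357% -> 95.34% (2 dp)

1415, 95.34


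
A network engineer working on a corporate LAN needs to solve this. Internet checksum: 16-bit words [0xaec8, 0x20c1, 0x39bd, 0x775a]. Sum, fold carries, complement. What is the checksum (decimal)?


Given words: [0xaec8, 0x20c1, 0x39bd, 0x775a]
Step 1: Sum all words
Raw sum = 44744 + 8385 + 14781 + 30554 = 98464
Step 2: Fold carry: (32928 + 1) = 32929
One's complement = ~32929 & 0xFFFF = 32606

32606


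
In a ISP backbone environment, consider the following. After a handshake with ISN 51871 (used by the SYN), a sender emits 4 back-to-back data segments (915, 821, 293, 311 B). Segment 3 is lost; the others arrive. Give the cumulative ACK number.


SYN uses sequence number 51871; first data byte = ISN + 1 = 51872.
Segment 1: SEQ = 51872, len = 915 B, covers [51872, 52786]
Segment 2: SEQ = 52787, len = 821 B, covers [52787, 53607]
Segment 3: SEQ = 53608, len = 293 B, covers [53608, 53900] [LOST]
Segment 4: SEQ = 53901, len = 311 B, covers [53901, 54211]
In-order data received: bytes [51872, 53607] (segments 1..2).
Segment 3 missing -> gap begins at byte 53608; later segments buffered out of order.
Cumulative ACK = next expected in-order byte = 51872 + 915 + 821 = 53608

53608


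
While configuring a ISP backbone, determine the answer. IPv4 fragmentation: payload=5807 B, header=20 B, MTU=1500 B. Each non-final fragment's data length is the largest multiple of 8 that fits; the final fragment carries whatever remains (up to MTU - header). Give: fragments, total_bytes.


Max data per non-final fragment = floor((MTU - header)/8)*8 = floor((1500 - 20)/8)*8 = floor(1480/8)*8 = 1480 B
Final fragment needs no 8-byte alignment: it can carry up to MTU - header = 1480 B
Non-final fragments needed = ceil((payload - 1480) / 1480) = ceil(4327/1480) = ceil(2.9236) = 3
Number of fragments = 3 + 1 = 4
Fragment sizes (data): 3 * 1480 B + 1367 B (last, 1367 <= 1480 OK)
Total bytes sent = payload + n_frags * header = 5807 + 4*20 = 5807 + 80 = 5887 B

4, 5887


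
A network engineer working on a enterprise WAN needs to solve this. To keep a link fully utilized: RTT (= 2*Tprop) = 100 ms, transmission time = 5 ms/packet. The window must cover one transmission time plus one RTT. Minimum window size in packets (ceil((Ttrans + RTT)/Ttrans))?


Given: Ttrans = 5 ms, RTT = 100 ms (= 2 * Tprop, Tprop = 50 ms)
Time until first ACK returns = Ttrans + RTT = 5 + 100 = 105 ms
Need W * Ttrans >= Ttrans + RTT  ->  W >= (Ttrans + RTT) / Ttrans
(Ttrans + RTT) / Ttrans = 105 / 5 = 21
W_min = ceil(21) = 21

21


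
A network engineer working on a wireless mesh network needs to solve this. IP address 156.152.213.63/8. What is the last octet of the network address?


Given: IP = 156.152.213.63, prefix = /8
Subnet mask = 255.0.0.0
Last octet of IP: 63
Last octet of mask: 0
Network last octet = 63 AND 0 = 0

0


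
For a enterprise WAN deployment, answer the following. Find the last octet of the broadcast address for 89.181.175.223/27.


Given: IP = 89.181.175.223, prefix = /27
Host bits = 32 - 27 = 5
Network last octet = 223 AND mask = 192
Host part size = 2^5 - 1 = 31
Broadcast last octet = 192 OR 31 = 223

223


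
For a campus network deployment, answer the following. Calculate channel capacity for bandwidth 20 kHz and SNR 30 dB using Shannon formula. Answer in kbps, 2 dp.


Given: B = 20 kHz, SNR = 30 dB
SNR linear = 10^(30/10) = 1000
1 + SNR = 1001
log2(1001) = 9.9672262588
C = 20 * 1000 * 9.9672262588 = 199344.5252 bps
C = 199.344525 kbps -> 199.34 kbps (2 dp)

199.34


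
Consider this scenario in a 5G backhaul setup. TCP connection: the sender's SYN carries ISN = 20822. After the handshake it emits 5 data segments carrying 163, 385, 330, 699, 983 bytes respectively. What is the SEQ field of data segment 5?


The SYN occupies sequence number ISN = 20822, so the first data byte is ISN + 1 = 20823.
SEQ of data segment i = (ISN + 1) + sum of payload sizes of segments 1..i-1.
Segment 1: SEQ = 20823, payload = 163 bytes
Segment 2: SEQ = 20986, payload = 385 bytes
Segment 3: SEQ = 21371, payload = 330 bytes
Segment 4: SEQ = 21701, payload = 699 bytes
Segment 5: SEQ = 22400, payload = 983 bytes
SEQ of segment 5 = 20823 + 163 + 385 + 330 + 699 = 22400

22400


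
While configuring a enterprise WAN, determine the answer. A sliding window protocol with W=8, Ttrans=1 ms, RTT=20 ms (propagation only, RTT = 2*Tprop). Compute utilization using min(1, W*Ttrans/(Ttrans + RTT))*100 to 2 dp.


Given: W = 8, Ttrans = 1 ms, RTT = 20 ms (= 2 * Tprop, Tprop = 10 ms)
Cycle time = Ttrans + RTT = 1 + 20 = 21 ms (first packet sent until its ACK returns)
W * Ttrans = 8 * 1 = 8 ms of sending per cycle
W * Ttrans / (Ttrans + RTT) = 8 / 21 = 0.380952
U = min(1, 0.380952) = 0.380952
U% = 38.10%

38.10


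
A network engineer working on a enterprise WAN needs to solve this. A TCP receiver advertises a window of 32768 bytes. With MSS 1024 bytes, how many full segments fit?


Given: RWND = 32768 bytes, MSS = 1024 bytes
Full segments = floor(RWND / MSS)
Full segments = floor(32768 / 1024)
Full segments = floor(32.0) = 32

32


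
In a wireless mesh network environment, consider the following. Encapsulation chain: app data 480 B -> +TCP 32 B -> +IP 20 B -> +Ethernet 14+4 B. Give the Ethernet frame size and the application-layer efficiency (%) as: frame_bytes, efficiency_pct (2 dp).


TCP segment = 480 + 32 = 512 B
IP packet = 512 + 20 = 532 B
Ethernet frame = 532 + 14 + 4 = 550 B
Efficiency = app / frame = 480 / 550 = 0.872727 = 87.2727% -> 87.27% (2 dp)

550, 87.27


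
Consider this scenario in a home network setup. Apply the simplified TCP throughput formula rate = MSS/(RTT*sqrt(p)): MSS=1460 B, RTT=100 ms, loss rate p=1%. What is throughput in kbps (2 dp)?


Given: MSS = 1460 bytes, RTT = 100 ms, loss = 1%
RTT in seconds = 100 / 1000 = 0.1
Loss rate = 1% = 0.01
sqrt(loss) = sqrt(0.01) = 0.1
Throughput (bytes/s) = 1460 / (0.1 * 0.1) = 146000.0000
Throughput (kbps) = 146000.0000 * 8 / 1000 = 1168.000000 -> 1168.00 kbps (2 dp)

1168.00


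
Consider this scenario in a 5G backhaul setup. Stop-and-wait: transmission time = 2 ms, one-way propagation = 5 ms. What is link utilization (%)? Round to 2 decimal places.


Given: Ttrans = 2 ms, Tprop = 5 ms
RTT = 2 * Tprop = 2 * 5 = 10 ms
U = Ttrans / (Ttrans + RTT)
U = 2 / (2 + 10)
U = 2 / 12 = 0.166667
U% = 16.67%

16.67


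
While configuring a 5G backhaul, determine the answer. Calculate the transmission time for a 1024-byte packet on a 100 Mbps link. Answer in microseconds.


Given: packet = 1024 bytes, bandwidth = 100 Mbps
Packet in bits = 1024 * 8 = 8192 bits
Bandwidth = 100 * 10^6 = 100000000 bps
Time = 8192 / 100000000 seconds
Time in us = 8192 * 10^6 / 100000000 = 81.92

81.92


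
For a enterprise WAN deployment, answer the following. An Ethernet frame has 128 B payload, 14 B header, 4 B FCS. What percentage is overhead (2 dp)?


Given: payload = 128 B, header = 14 B, trailer = 4 B
Overhead bytes = header + trailer = 14 + 4 = 18
Total frame = payload + overhead = 128 + 18 = 146
Overhead % = 18 / 146 * 100 = 12.3288% -> 12.33% (2 dp)

12.33


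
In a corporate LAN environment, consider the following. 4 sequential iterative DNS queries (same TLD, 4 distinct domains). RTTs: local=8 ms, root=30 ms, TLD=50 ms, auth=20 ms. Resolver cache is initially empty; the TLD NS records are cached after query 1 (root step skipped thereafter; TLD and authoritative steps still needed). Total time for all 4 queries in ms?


Lookup 1 (cold cache): local + root + TLD + auth = 8 + 30 + 50 + 20 = 108 ms
Lookups 2..4 (TLD NS cached -> skip root; new domain -> still ask TLD and auth): local + TLD + auth = 8 + 50 + 20 = 78 ms each
Remaining 3 lookups: 3 * 78 = 234 ms
Total = 108 + 234 = 342 ms

342


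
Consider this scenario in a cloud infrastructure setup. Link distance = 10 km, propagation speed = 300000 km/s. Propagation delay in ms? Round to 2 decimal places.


Given: distance = 10 km, speed = 300000 km/s
Delay = distance / speed = 10 / 300000 seconds
Delay in ms = 10 * 1000 / 300000
Delay = 0.0333 ms
Rounded to 2 dp = 0.03 ms

0.03


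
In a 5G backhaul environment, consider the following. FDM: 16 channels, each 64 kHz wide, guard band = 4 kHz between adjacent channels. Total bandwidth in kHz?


Given: 16 channels, 64 kHz each, guard = 4 kHz
Channel bandwidth = 16 * 64 = 1024 kHz
Guard bands = 15 gaps * 4 kHz = 60 kHz
Total = 1024 + 60 = 1084 kHz

1084


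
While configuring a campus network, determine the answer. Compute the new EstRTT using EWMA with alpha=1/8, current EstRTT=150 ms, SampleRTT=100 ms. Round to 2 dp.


Given: EstRTT = 150 ms, SampleRTT = 100 ms, alpha = 1/8
New EstRTT = (1 - alpha) * EstRTT + alpha * SampleRTT
(7/8) * 150 = 131.25
(1/8) * 100 = 12.5
New EstRTT = 131.25 + 12.5 = 143.75 ms -> 143.75 ms (2 dp)

143.75


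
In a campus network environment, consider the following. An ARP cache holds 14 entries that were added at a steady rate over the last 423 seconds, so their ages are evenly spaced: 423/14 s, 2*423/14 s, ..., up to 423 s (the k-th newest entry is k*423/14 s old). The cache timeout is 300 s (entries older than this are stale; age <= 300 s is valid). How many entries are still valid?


Ages are k * 423/14 s for k = 1..14 (spacing = 30.2143 s).
Entry k is valid iff k * 423/14 <= 300 iff k <= 14 * 300 / 423 = 9.9291
n_valid = floor(9.9291) = 9
(n_stale = 14 - 9 = 5)

9


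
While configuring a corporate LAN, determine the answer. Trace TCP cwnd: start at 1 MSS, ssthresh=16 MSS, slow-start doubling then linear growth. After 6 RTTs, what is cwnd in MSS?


RTT 0: cwnd = 1 MSS (initial)
RTT 1: cwnd = 2 MSS (slow start, doubled)
RTT 2: cwnd = 4 MSS (slow start, doubled)
RTT 3: cwnd = 8 MSS (slow start, doubled)
RTT 4: cwnd = 16 MSS (slow start, doubled)
RTT 5: cwnd = 17 MSS (congestion avoidance, +1)
RTT 6: cwnd = 18 MSS (congestion avoidance, +1)

18


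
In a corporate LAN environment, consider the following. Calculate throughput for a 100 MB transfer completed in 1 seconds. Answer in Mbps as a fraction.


Given: file = 100 MB, time = 1 s
File in Mb = 100 * 8 = 800 Mb
Throughput = 800 / 1 Mbps
Throughput = 800 Mbps

800


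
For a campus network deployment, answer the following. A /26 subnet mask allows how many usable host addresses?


Given: subnet mask /26
Host bits = 32 - 26 = 6
Total addresses = 2^6 = 64
Usable hosts = 64 - 2 (network + broadcast) = 62

62


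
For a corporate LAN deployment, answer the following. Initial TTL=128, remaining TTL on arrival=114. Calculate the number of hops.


Given: initial TTL = 128, received TTL = 114
Hops = initial TTL - received TTL
Hops = 128 - 114 = 14

14


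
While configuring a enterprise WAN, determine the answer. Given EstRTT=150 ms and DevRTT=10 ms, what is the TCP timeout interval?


Given: EstRTT = 150 ms, DevRTT = 10 ms
Timeout = EstRTT + 4 * DevRTT
4 * DevRTT = 4 * 10 = 40
Timeout = 150 + 40 = 190 ms

190


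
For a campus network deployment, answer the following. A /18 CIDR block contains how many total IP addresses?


Given: CIDR prefix /18
Host bits = 32 - 18 = 14
Total addresses = 2^14 = 16384

16384


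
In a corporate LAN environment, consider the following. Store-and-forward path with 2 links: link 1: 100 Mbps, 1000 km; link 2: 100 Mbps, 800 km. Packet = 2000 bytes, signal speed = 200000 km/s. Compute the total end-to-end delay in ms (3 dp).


Packet = 2000 bytes = 16000 bits. Store-and-forward: sum (t_trans + t_prop) per link.
Link 1: t_trans = 16000/(100*10^6) s = 0.1600 ms; t_prop = 1000/200000 s = 5.0000 ms; subtotal = 5.1600 ms
Link 2: t_trans = 16000/(100*10^6) s = 0.1600 ms; t_prop = 800/200000 s = 4.0000 ms; subtotal = 4.1600 ms
End-to-end = 5.1600 + 4.1600 = 9.3200 ms -> 9.320 ms (3 dp)

9.320


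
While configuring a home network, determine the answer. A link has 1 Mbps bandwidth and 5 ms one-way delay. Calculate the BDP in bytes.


Given: bandwidth = 1 Mbps, delay = 5 ms
BDP in bits = 1 * 10^6 * 5 / 1000
BDP in bits = 5000
BDP in bytes = 5000 / 8 = 625

625


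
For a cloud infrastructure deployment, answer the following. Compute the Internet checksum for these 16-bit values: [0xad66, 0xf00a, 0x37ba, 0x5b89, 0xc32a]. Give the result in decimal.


Given words: [0xad66, 0xf00a, 0x37ba, 0x5b89, 0xc32a]
Step 1: Sum all words
Raw sum = 44390 + 61450 + 14266 + 23433 + 49962 = 193501
Step 2: Fold carry: (62429 + 2) = 62431
One's complement = ~62431 & 0xFFFF = 3104

3104


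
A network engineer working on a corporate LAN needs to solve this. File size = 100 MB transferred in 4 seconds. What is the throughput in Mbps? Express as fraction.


Given: file = 100 MB, time = 4 s
File in Mb = 100 * 8 = 800 Mb
Throughput = 800 / 4 Mbps
Throughput = 200 Mbps

200


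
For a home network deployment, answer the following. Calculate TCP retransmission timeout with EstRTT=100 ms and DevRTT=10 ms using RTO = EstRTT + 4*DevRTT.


Given: EstRTT = 100 ms, DevRTT = 10 ms
Timeout = EstRTT + 4 * DevRTT
4 * DevRTT = 4 * 10 = 40
Timeout = 100 + 40 = 140 ms

140


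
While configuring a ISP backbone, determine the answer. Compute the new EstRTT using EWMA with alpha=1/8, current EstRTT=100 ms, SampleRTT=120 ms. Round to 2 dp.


Given: EstRTT = 100 ms, SampleRTT = 120 ms, alpha = 1/8
New EstRTT = (1 - alpha) * EstRTT + alpha * SampleRTT
(7/8) * 100 = 87.5
(1/8) * 120 = 15
New EstRTT = 87.5 + 15 = 102.5 ms -> 102.50 ms (2 dp)

102.50


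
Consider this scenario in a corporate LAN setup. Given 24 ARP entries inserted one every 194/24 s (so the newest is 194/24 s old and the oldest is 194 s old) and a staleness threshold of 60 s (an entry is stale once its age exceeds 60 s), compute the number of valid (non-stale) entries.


Ages are k * 194/24 s for k = 1..24 (spacing = 8.0833 s).
Entry k is valid iff k * 194/24 <= 60 iff k <= 24 * 60 / 194 = 7.4227
n_valid = floor(7.4227) = 7
(n_stale = 24 - 7 = 17)

7


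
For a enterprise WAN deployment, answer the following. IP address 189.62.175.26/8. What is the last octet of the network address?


Given: IP = 189.62.175.26, prefix = /8
Subnet mask = 255.0.0.0
Last octet of IP: 26
Last octet of mask: 0
Network last octet = 26 AND 0 = 0

0


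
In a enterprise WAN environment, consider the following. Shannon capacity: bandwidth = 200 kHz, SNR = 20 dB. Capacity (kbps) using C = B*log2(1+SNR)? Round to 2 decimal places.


Given: B = 200 kHz, SNR = 20 dB
SNR linear = 10^(20/10) = 100
1 + SNR = 101
log2(101) = 6.6582114828
C = 200 * 1000 * 6.6582114828 = 1331642.2966 bps
C = 1331.642297 kbps -> 1331.64 kbps (2 dp)

1331.64


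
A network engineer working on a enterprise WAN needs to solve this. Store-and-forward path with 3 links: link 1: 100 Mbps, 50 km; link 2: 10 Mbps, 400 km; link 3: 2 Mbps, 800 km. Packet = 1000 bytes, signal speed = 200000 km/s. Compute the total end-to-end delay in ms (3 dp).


Packet = 1000 bytes = 8000 bits. Store-and-forward: sum (t_trans + t_prop) per link.
Link 1: t_trans = 8000/(100*10^6) s = 0.0800 ms; t_prop = 50/200000 s = 0.2500 ms; subtotal = 0.3300 ms
Link 2: t_trans = 8000/(10*10^6) s = 0.8000 ms; t_prop = 400/200000 s = 2.0000 ms; subtotal = 2.8000 ms
Link 3: t_trans = 8000/(2*10^6) s = 4.0000 ms; t_prop = 800/200000 s = 4.0000 ms; subtotal = 8.0000 ms
End-to-end = 0.3300 + 2.8000 + 8.0000 = 11.1300 ms -> 11.130 ms (3 dp)

11.130


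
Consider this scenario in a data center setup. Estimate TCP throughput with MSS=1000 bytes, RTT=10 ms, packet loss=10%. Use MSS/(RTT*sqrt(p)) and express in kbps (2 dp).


Given: MSS = 1000 bytes, RTT = 10 ms, loss = 10%
RTT in seconds = 10 / 1000 = 0.01
Loss rate = 10% = 0.1
sqrt(loss) = sqrt(0.1) = 0.316227766017
Throughput (bytes/s) = 1000 / (0.01 * 0.316227766017) = 316227.7660
Throughput (kbps) = 316227.7660 * 8 / 1000 = 2529.822128 -> 2529.82 kbps (2 dp)

2529.82


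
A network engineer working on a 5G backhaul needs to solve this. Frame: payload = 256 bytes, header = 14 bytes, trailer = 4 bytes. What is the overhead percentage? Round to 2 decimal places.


Given: payload = 256 B, header = 14 B, trailer = 4 B
Overhead bytes = header + trailer = 14 + 4 = 18
Total frame = payload + overhead = 256 + 18 = 274
Overhead % = 18 / 274 * 100 = 6.5693% -> 6.57% (2 dp)

6.57


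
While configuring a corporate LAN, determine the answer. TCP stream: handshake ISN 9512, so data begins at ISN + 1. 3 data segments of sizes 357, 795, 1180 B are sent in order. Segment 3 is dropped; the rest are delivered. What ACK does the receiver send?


SYN uses sequence number 9512; first data byte = ISN + 1 = 9513.
Segment 1: SEQ = 9513, len = 357 B, covers [9513, 9869]
Segment 2: SEQ = 9870, len = 795 B, covers [9870, 10664]
Segment 3: SEQ = 10665, len = 1180 B, covers [10665, 11844] [LOST]
In-order data received: bytes [9513, 10664] (segments 1..2).
Segment 3 missing -> gap begins at byte 10665.
Cumulative ACK = next expected in-order byte = 9513 + 357 + 795 = 10665

10665


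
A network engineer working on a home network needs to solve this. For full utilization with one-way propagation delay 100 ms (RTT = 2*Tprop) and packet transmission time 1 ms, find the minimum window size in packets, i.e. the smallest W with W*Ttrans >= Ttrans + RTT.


Given: Ttrans = 1 ms, RTT = 200 ms (= 2 * Tprop, Tprop = 100 ms)
Time until first ACK returns = Ttrans + RTT = 1 + 200 = 201 ms
Need W * Ttrans >= Ttrans + RTT  ->  W >= (Ttrans + RTT) / Ttrans
(Ttrans + RTT) / Ttrans = 201 / 1 = 201
W_min = ceil(201) = 201

201


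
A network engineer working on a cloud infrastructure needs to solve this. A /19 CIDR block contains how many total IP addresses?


Given: CIDR prefix /19
Host bits = 32 - 19 = 13
Total addresses = 2^13 = 8192

8192


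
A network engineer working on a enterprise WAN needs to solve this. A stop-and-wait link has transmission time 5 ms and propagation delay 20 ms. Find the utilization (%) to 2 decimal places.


Given: Ttrans = 5 ms, Tprop = 20 ms
RTT = 2 * Tprop = 2 * 20 = 40 ms
U = Ttrans / (Ttrans + RTT)
U = 5 / (5 + 40)
U = 5 / 45 = 0.111111
U% = 11.11%

11.11


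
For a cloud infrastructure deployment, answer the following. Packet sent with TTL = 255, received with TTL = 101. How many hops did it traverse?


Given: initial TTL = 255, received TTL = 101
Hops = initial TTL - received TTL
Hops = 255 - 101 = 154

154


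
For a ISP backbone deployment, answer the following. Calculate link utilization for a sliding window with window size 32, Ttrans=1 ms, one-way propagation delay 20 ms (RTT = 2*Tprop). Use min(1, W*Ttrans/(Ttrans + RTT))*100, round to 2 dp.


Given: W = 32, Ttrans = 1 ms, RTT = 40 ms (= 2 * Tprop, Tprop = 20 ms)
Cycle time = Ttrans + RTT = 1 + 40 = 41 ms (first packet sent until its ACK returns)
W * Ttrans = 32 * 1 = 32 ms of sending per cycle
W * Ttrans / (Ttrans + RTT) = 32 / 41 = 0.780488
U = min(1, 0.780488) = 0.780488
U% = 78.05%

78.05


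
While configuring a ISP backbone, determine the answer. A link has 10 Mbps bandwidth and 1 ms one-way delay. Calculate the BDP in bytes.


Given: bandwidth = 10 Mbps, delay = 1 ms
BDP in bits = 10 * 10^6 * 1 / 1000
BDP in bits = 10000
BDP in bytes = 10000 / 8 = 1250

1250


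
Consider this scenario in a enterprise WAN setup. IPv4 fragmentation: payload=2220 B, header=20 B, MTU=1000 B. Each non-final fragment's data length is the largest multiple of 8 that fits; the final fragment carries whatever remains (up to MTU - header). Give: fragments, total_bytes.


Max data per non-final fragment = floor((MTU - header)/8)*8 = floor((1000 - 20)/8)*8 = floor(980/8)*8 = 976 B
Final fragment needs no 8-byte alignment: it can carry up to MTU - header = 980 B
Non-final fragments needed = ceil((payload - 980) / 976) = ceil(1240/976) = ceil(1.2705) = 2
Number of fragments = 2 + 1 = 3
Fragment sizes (data): 2 * 976 B + 268 B (last, 268 <= 980 OK)
Total bytes sent = payload + n_frags * header = 2220 + 3*20 = 2220 + 60 = 2280 B

3, 2280


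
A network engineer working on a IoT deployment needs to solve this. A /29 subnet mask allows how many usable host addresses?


Given: subnet mask /29
Host bits = 32 - 29 = 3
Total addresses = 2^3 = 8
Usable hosts = 8 - 2 (network + broadcast) = 6

6


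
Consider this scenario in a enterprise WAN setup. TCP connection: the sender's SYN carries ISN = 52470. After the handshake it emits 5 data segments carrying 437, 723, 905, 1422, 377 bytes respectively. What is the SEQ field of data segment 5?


The SYN occupies sequence number ISN = 52470, so the first data byte is ISN + 1 = 52471.
SEQ of data segment i = (ISN + 1) + sum of payload sizes of segments 1..i-1.
Segment 1: SEQ = 52471, payload = 437 bytes
Segment 2: SEQ = 52908, payload = 723 bytes
Segment 3: SEQ = 53631, payload = 905 bytes
Segment 4: SEQ = 54536, payload = 1422 bytes
Segment 5: SEQ = 55958, payload = 377 bytes
SEQ of segment 5 = 52471 + 437 + 723 + 905 + 1422 = 55958

55958


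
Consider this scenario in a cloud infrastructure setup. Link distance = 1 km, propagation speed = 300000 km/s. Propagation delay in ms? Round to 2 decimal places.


Given: distance = 1 km, speed = 300000 km/s
Delay = distance / speed = 1 / 300000 seconds
Delay in ms = 1 * 1000 / 300000
Delay = 0.0033 ms
Rounded to 2 dp = 0.00 ms

0.00


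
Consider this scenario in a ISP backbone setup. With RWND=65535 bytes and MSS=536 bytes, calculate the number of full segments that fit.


Given: RWND = 65535 bytes, MSS = 536 bytes
Full segments = floor(RWND / MSS)
Full segments = floor(65535 / 536)
Full segments = floor(122.2668) = 122

122


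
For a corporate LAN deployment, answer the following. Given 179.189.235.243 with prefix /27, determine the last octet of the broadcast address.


Given: IP = 179.189.235.243, prefix = /27
Host bits = 32 - 27 = 5
Network last octet = 243 AND mask = 224
Host part size = 2^5 - 1 = 31
Broadcast last octet = 224 OR 31 = 255

255


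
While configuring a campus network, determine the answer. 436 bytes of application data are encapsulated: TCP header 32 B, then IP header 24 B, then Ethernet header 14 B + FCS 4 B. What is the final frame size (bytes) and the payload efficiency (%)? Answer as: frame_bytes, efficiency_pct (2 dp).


TCP segment = 436 + 32 = 468 B
IP packet = 468 + 24 = 492 B
Ethernet frame = 492 + 14 + 4 = 510 B
Efficiency = app / frame = 436 / 510 = 0.854902 = 85.4902% -> 85.49% (2 dp)

510, 85.49


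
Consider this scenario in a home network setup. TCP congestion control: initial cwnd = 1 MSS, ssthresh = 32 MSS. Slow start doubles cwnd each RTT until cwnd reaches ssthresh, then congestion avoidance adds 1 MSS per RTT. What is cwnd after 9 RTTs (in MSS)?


RTT 0: cwnd = 1 MSS (initial)
RTT 1: cwnd = 2 MSS (slow start, doubled)
RTT 2: cwnd = 4 MSS (slow start, doubled)
RTT 3: cwnd = 8 MSS (slow start, doubled)
RTT 4: cwnd = 16 MSS (slow start, doubled)
RTT 5: cwnd = 32 MSS (slow start, doubled)
RTT 6: cwnd = 33 MSS (congestion avoidance, +1)
RTT 7: cwnd = 34 MSS (congestion avoidance, +1)
RTT 8: cwnd = 35 MSS (congestion avoidance, +1)
RTT 9: cwnd = 36 MSS (congestion avoidance, +1)

36


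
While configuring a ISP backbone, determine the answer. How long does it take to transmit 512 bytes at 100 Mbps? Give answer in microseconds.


Given: packet = 512 bytes, bandwidth = 100 Mbps
Packet in bits = 512 * 8 = 4096 bits
Bandwidth = 100 * 10^6 = 100000000 bps
Time = 4096 / 100000000 seconds
Time in us = 4096 * 10^6 / 100000000 = 40.96

40.96


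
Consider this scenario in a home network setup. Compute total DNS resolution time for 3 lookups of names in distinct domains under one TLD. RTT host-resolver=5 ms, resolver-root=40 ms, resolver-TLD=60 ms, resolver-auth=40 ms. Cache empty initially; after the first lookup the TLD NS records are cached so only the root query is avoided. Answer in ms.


Lookup 1 (cold cache): local + root + TLD + auth = 5 + 40 + 60 + 40 = 145 ms
Lookups 2..3 (TLD NS cached -> skip root; new domain -> still ask TLD and auth): local + TLD + auth = 5 + 60 + 40 = 105 ms each
Remaining 2 lookups: 2 * 105 = 210 ms
Total = 145 + 210 = 355 ms

355


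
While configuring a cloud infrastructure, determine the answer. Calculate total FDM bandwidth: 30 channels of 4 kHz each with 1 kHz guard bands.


Given: 30 channels, 4 kHz each, guard = 1 kHz
Channel bandwidth = 30 * 4 = 120 kHz
Guard bands = 29 gaps * 1 kHz = 29 kHz
Total = 120 + 29 = 149 kHz

149


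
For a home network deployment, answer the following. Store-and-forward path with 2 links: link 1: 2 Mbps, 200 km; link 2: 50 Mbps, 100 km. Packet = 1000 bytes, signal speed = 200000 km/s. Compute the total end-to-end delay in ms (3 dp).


Packet = 1000 bytes = 8000 bits. Store-and-forward: sum (t_trans + t_prop) per link.
Link 1: t_trans = 8000/(2*10^6) s = 4.0000 ms; t_prop = 200/200000 s = 1.0000 ms; subtotal = 5.0000 ms
Link 2: t_trans = 8000/(50*10^6) s = 0.1600 ms; t_prop = 100/200000 s = 0.5000 ms; subtotal = 0.6600 ms
End-to-end = 5.0000 + 0.6600 = 5.6600 ms -> 5.660 ms (3 dp)

5.660


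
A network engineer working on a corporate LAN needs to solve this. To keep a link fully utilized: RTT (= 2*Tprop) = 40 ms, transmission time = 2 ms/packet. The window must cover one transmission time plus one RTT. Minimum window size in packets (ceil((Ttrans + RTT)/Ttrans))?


Given: Ttrans = 2 ms, RTT = 40 ms (= 2 * Tprop, Tprop = 20 ms)
Time until first ACK returns = Ttrans + RTT = 2 + 40 = 42 ms
Need W * Ttrans >= Ttrans + RTT  ->  W >= (Ttrans + RTT) / Ttrans
(Ttrans + RTT) / Ttrans = 42 / 2 = 21
W_min = ceil(21) = 21

21


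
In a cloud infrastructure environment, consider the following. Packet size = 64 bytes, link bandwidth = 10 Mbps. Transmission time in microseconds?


Given: packet = 64 bytes, bandwidth = 10 Mbps
Packet in bits = 64 * 8 = 512 bits
Bandwidth = 10 * 10^6 = 10000000 bps
Time = 512 / 10000000 seconds
Time in us = 512 * 10^6 / 10000000 = 51.2

51.2


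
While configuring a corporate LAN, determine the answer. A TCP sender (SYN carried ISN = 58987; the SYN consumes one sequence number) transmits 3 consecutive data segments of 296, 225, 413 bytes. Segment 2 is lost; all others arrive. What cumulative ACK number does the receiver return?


SYN uses sequence number 58987; first data byte = ISN + 1 = 58988.
Segment 1: SEQ = 58988, len = 296 B, covers [58988, 59283]
Segment 2: SEQ = 59284, len = 225 B, covers [59284, 59508] [LOST]
Segment 3: SEQ = 59509, len = 413 B, covers [59509, 59921]
In-order data received: bytes [58988, 59283] (segments 1..1).
Segment 2 missing -> gap begins at byte 59284; later segments buffered out of order.
Cumulative ACK = next expected in-order byte = 58988 + 296 = 59284

59284


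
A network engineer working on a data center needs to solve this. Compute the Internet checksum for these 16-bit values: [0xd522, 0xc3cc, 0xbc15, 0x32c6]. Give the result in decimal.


Given words: [0xd522, 0xc3cc, 0xbc15, 0x32c6]
Step 1: Sum all words
Raw sum = 54562 + 50124 + 48149 + 12998 = 165833
Step 2: Fold carry: (34761 + 2) = 34763
One's complement = ~34763 & 0xFFFF = 30772

30772


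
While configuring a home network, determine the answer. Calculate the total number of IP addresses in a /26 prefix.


Given: CIDR prefix /26
Host bits = 32 - 26 = 6
Total addresses = 2^6 = 64

64


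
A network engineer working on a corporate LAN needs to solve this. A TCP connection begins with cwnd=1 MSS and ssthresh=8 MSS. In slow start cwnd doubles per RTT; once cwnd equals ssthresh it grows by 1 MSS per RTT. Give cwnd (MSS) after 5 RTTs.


RTT 0: cwnd = 1 MSS (initial)
RTT 1: cwnd = 2 MSS (slow start, doubled)
RTT 2: cwnd = 4 MSS (slow start, doubled)
RTT 3: cwnd = 8 MSS (slow start, doubled)
RTT 4: cwnd = 9 MSS (congestion avoidance, +1)
RTT 5: cwnd = 10 MSS (congestion avoidance, +1)

10


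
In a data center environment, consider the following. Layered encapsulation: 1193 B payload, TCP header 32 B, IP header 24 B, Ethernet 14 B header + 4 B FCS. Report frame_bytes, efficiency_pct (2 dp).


TCP segment = 1193 + 32 = 1225 B
IP packet = 1225 + 24 = 1249 B
Ethernet frame = 1249 + 14 + 4 = 1267 B
Efficiency = app / frame = 1193 / 1267 = 0.941594 = 94.1594% -> 94.16% (2 dp)

1267, 94.16


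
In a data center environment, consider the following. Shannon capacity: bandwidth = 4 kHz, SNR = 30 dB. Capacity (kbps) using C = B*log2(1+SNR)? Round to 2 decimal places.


Given: B = 4 kHz, SNR = 30 dB
SNR linear = 10^(30/10) = 1000
1 + SNR = 1001
log2(1001) = 9.9672262588
C = 4 * 1000 * 9.9672262588 = 39868.9050 bps
C = 39.868905 kbps -> 39.87 kbps (2 dp)

39.87


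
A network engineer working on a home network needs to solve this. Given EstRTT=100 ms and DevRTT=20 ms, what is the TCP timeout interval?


Given: EstRTT = 100 ms, DevRTT = 20 ms
Timeout = EstRTT + 4 * DevRTT
4 * DevRTT = 4 * 20 = 80
Timeout = 100 + 80 = 180 ms

180


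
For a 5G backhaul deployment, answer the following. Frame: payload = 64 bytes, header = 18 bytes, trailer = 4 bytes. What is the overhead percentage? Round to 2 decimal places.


Given: payload = 64 B, header = 18 B, trailer = 4 B
Overhead bytes = header + trailer = 18 + 4 = 22
Total frame = payload + overhead = 64 + 22 = 86
Overhead % = 22 / 86 * 100 = 25.5814% -> 25.58% (2 dp)

25.58


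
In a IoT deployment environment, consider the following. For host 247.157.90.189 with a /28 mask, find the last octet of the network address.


Given: IP = 247.157.90.189, prefix = /28
Subnet mask = 255.255.255.240
Last octet of IP: 189
Last octet of mask: 240
Network last octet = 189 AND 240 = 176

176


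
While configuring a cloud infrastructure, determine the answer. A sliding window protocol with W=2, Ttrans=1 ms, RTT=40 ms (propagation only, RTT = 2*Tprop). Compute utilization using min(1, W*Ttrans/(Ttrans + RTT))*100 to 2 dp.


Given: W = 2, Ttrans = 1 ms, RTT = 40 ms (= 2 * Tprop, Tprop = 20 ms)
Cycle time = Ttrans + RTT = 1 + 40 = 41 ms (first packet sent until its ACK returns)
W * Ttrans = 2 * 1 = 2 ms of sending per cycle
W * Ttrans / (Ttrans + RTT) = 2 / 41 = 0.048780
U = min(1, 0.048780) = 0.048780
U% = 4.88%

4.88


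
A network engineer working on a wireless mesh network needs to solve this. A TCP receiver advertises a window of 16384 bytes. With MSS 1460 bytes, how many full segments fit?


Given: RWND = 16384 bytes, MSS = 1460 bytes
Full segments = floor(RWND / MSS)
Full segments = floor(16384 / 1460)
Full segments = floor(11.2219) = 11

11


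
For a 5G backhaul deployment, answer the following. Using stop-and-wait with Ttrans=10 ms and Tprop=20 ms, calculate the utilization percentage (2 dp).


Given: Ttrans = 10 ms, Tprop = 20 ms
RTT = 2 * Tprop = 2 * 20 = 40 ms
U = Ttrans / (Ttrans + RTT)
U = 10 / (10 + 40)
U = 10 / 50 = 0.2
U% = 20.00%

20.00


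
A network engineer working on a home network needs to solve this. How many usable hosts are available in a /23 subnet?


Given: subnet mask /23
Host bits = 32 - 23 = 9
Total addresses = 2^9 = 512
Usable hosts = 512 - 2 (network + broadcast) = 510

510


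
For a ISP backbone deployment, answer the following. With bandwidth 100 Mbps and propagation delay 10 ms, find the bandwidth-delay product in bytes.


Given: bandwidth = 100 Mbps, delay = 10 ms
BDP in bits = 100 * 10^6 * 10 / 1000
BDP in bits = 1000000
BDP in bytes = 1000000 / 8 = 125000

125000


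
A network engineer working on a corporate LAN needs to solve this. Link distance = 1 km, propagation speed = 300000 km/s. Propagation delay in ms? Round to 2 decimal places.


Given: distance = 1 km, speed = 300000 km/s
Delay = distance / speed = 1 / 300000 seconds
Delay in ms = 1 * 1000 / 300000
Delay = 0.0033 ms
Rounded to 2 dp = 0.00 ms

0.00


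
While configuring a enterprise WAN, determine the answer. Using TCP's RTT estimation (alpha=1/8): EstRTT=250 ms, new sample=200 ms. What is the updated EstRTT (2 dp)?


Given: EstRTT = 250 ms, SampleRTT = 200 ms, alpha = 1/8
New EstRTT = (1 - alpha) * EstRTT + alpha * SampleRTT
(7/8) * 250 = 218.75
(1/8) * 200 = 25
New EstRTT = 218.75 + 25 = 243.75 ms -> 243.75 ms (2 dp)

243.75


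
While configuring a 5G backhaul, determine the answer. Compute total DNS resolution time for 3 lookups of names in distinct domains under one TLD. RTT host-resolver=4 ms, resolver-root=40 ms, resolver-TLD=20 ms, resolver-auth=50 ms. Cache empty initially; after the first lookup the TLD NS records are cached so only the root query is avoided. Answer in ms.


Lookup 1 (cold cache): local + root + TLD + auth = 4 + 40 + 20 + 50 = 114 ms
Lookups 2..3 (TLD NS cached -> skip root; new domain -> still ask TLD and auth): local + TLD + auth = 4 + 20 + 50 = 74 ms each
Remaining 2 lookups: 2 * 74 = 148 ms
Total = 114 + 148 = 262 ms

262


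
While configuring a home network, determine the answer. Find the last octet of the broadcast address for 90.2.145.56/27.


Given: IP = 90.2.145.56, prefix = /27
Host bits = 32 - 27 = 5
Network last octet = 56 AND mask = 32
Host part size = 2^5 - 1 = 31
Broadcast last octet = 32 OR 31 = 63

63


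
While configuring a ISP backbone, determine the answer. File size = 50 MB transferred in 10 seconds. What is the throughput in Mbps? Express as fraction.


Given: file = 50 MB, time = 10 s
File in Mb = 50 * 8 = 400 Mb
Throughput = 400 / 10 Mbps
Throughput = 40 Mbps

40


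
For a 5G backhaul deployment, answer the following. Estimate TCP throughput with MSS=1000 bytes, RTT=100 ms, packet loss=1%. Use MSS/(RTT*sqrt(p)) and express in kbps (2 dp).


Given: MSS = 1000 bytes, RTT = 100 ms, loss = 1%
RTT in seconds = 100 / 1000 = 0.1
Loss rate = 1% = 0.01
sqrt(loss) = sqrt(0.01) = 0.1
Throughput (bytes/s) = 1000 / (0.1 * 0.1) = 100000.0000
Throughput (kbps) = 100000.0000 * 8 / 1000 = 800.000000 -> 800.00 kbps (2 dp)

800.00


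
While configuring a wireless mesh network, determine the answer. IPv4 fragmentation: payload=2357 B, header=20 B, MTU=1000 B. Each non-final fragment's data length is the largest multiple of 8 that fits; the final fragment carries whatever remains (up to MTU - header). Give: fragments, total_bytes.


Max data per non-final fragment = floor((MTU - header)/8)*8 = floor((1000 - 20)/8)*8 = floor(980/8)*8 = 976 B
Final fragment needs no 8-byte alignment: it can carry up to MTU - header = 980 B
Non-final fragments needed = ceil((payload - 980) / 976) = ceil(1377/976) = ceil(1.4109) = 2
Number of fragments = 2 + 1 = 3
Fragment sizes (data): 2 * 976 B + 405 B (last, 405 <= 980 OK)
Total bytes sent = payload + n_frags * header = 2357 + 3*20 = 2357 + 60 = 2417 B

3, 2417


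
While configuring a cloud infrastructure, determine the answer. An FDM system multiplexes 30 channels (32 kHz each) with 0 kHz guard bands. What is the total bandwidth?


Given: 30 channels, 32 kHz each, guard = 0 kHz
Channel bandwidth = 30 * 32 = 960 kHz
Guard bands = 29 gaps * 0 kHz = 0 kHz
Total = 960 + 0 = 960 kHz

960
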